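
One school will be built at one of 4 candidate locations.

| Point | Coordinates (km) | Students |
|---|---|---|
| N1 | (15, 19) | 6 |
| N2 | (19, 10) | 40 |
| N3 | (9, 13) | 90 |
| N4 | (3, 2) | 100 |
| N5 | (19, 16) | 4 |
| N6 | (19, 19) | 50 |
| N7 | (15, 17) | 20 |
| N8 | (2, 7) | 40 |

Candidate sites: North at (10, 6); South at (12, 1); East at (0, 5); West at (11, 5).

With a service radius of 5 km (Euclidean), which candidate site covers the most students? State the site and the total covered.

Coverage radius r = 5 km; a point is covered iff (Δx)²+(Δy)² ≤ 5² = 25.
  North (10, 6): covers {none} → 0
  South (12, 1): covers {none} → 0
  East (0, 5): covers {N4, N8} → 140
  West (11, 5): covers {none} → 0
Maximum coverage at East: 140 students.

East, covering 140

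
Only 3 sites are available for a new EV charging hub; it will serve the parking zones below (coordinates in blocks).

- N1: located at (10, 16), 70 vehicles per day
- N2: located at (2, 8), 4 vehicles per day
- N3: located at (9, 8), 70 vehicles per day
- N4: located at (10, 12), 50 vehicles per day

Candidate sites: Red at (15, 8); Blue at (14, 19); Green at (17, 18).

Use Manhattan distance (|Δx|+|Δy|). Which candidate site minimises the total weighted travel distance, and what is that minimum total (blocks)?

Red, total 1832 blocks

Total weighted distance at each candidate:
  Red (15, 8): total = 1832
  Blue (14, 19): total = 2252
  Green (17, 18): total = 2640
Minimum is at Red with total 1832 blocks.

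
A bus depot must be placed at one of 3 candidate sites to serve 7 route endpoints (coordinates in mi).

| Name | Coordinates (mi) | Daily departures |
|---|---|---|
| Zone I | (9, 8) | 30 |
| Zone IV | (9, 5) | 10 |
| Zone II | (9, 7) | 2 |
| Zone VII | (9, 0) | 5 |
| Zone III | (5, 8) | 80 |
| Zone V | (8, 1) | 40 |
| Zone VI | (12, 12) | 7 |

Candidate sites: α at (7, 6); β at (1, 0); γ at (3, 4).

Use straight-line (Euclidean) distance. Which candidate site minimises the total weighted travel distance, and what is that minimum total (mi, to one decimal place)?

α, total 628.2 mi

Total weighted distance at each candidate:
  α (7, 6): total = 628.2
  β (1, 0): total = 1607.3
  γ (3, 4): total = 1001.9
Minimum is at α with total 628.2 mi.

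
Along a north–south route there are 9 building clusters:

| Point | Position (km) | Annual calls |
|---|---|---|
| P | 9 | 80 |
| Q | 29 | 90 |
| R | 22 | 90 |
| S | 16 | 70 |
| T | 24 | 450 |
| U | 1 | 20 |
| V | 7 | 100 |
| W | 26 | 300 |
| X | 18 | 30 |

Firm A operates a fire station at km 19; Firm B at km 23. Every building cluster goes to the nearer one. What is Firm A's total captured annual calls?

The indifferent point is the midpoint (19+23)/2 = 21; building clusters left of it (closer to Firm A at 19) go to Firm A, those right go to Firm B.
  U at 1 (w=20) → Firm A
  V at 7 (w=100) → Firm A
  P at 9 (w=80) → Firm A
  S at 16 (w=70) → Firm A
  X at 18 (w=30) → Firm A
  R at 22 (w=90) → Firm B
  T at 24 (w=450) → Firm B
  W at 26 (w=300) → Firm B
  Q at 29 (w=90) → Firm B
Firm A captures 300; Firm B captures 930.

300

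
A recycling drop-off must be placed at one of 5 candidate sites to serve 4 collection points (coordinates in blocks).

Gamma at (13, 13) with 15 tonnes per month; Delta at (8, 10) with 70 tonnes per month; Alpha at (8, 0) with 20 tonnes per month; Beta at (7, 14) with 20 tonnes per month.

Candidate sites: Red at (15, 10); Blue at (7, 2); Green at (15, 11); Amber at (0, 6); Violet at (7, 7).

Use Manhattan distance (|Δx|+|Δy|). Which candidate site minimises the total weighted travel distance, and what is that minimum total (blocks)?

Violet, total 760 blocks

Total weighted distance at each candidate:
  Red (15, 10): total = 1145
  Blue (7, 2): total = 1185
  Green (15, 11): total = 1200
  Amber (0, 6): total = 1720
  Violet (7, 7): total = 760
Minimum is at Violet with total 760 blocks.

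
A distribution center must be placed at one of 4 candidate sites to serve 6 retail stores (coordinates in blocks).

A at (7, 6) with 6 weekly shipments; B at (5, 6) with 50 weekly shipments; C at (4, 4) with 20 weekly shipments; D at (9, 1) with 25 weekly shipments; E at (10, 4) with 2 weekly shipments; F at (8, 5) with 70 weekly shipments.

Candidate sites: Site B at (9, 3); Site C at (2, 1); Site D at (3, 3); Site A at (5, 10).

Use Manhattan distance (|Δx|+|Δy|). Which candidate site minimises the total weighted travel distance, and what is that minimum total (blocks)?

Total weighted distance at each candidate:
  Site B (9, 3): total = 764
  Site C (2, 1): total = 1457
  Site D (3, 3): total = 1038
  Site A (5, 10): total = 1283
Minimum is at Site B with total 764 blocks.

Site B, total 764 blocks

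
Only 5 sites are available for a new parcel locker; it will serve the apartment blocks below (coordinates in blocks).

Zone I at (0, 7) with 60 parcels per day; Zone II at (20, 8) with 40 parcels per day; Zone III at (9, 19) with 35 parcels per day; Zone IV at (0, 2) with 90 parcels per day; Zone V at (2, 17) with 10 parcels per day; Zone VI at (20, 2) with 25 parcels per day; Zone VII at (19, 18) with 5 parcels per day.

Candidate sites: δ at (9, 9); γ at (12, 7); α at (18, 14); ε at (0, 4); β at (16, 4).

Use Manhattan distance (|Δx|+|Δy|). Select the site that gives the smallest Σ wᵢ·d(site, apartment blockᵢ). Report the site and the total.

Total weighted distance at each candidate:
  δ (9, 9): total = 3625
  γ (12, 7): total = 3750
  α (18, 14): total = 5575
  ε (0, 4): total = 3025
  β (16, 4): total = 4355
Minimum is at ε with total 3025 blocks.

ε, total 3025 blocks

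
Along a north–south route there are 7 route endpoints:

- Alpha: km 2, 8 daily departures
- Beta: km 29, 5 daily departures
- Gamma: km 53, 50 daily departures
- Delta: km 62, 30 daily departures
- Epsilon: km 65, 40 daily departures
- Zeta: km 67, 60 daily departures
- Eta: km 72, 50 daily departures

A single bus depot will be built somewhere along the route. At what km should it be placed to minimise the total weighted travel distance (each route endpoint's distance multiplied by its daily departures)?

For a sum of weighted absolute distances on a line, the optimum is the weighted median (not the mean). Total weight W = 243; half-weight = 121.5.
Sort by position and accumulate weight:
  km 2 (Alpha, w=8) → cum 8
  km 29 (Beta, w=5) → cum 13
  km 53 (Gamma, w=50) → cum 63
  km 62 (Delta, w=30) → cum 93
  km 65 (Epsilon, w=40) → cum 133  ≥ 121.5 → median here
  km 67 (Zeta, w=60) → cum 193
  km 72 (Eta, w=50) → cum 243
Optimal location: km 65.

x = 65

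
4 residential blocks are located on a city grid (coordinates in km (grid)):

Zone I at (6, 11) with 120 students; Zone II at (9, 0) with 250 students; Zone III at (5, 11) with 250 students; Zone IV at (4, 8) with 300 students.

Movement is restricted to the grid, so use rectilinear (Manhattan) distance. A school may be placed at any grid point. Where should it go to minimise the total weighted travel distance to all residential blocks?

Manhattan distance separates: Σwᵢ(|x−xᵢ|+|y−yᵢ|) = Σwᵢ|x−xᵢ| + Σwᵢ|y−yᵢ|, so x and y are optimised independently as 1-D weighted medians.
Total weight W = 920; half = 460.
x-coordinate, sorted with cumulative weight:
  x=4 (Zone IV, w=300) cum 300
  x=5 (Zone III, w=250) cum 550  ← median
  x=6 (Zone I, w=120) cum 670
  x=9 (Zone II, w=250) cum 920
⇒ x* = 5
y-coordinate, sorted with cumulative weight:
  y=0 (Zone II, w=250) cum 250
  y=8 (Zone IV, w=300) cum 550  ← median
  y=11 (Zone I, w=120) cum 670
  y=11 (Zone III, w=250) cum 920
⇒ y* = 8

(5, 8)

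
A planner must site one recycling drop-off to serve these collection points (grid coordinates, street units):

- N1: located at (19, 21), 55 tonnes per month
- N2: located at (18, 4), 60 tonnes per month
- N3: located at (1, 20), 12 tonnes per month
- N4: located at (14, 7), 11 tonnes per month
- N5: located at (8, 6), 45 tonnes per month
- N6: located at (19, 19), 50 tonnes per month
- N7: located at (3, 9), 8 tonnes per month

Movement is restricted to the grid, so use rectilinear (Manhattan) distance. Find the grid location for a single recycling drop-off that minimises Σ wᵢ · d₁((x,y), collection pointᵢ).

Manhattan distance separates: Σwᵢ(|x−xᵢ|+|y−yᵢ|) = Σwᵢ|x−xᵢ| + Σwᵢ|y−yᵢ|, so x and y are optimised independently as 1-D weighted medians.
Total weight W = 241; half = 120.5.
x-coordinate, sorted with cumulative weight:
  x=1 (N3, w=12) cum 12
  x=3 (N7, w=8) cum 20
  x=8 (N5, w=45) cum 65
  x=14 (N4, w=11) cum 76
  x=18 (N2, w=60) cum 136  ← median
  x=19 (N1, w=55) cum 191
  x=19 (N6, w=50) cum 241
⇒ x* = 18
y-coordinate, sorted with cumulative weight:
  y=4 (N2, w=60) cum 60
  y=6 (N5, w=45) cum 105
  y=7 (N4, w=11) cum 116
  y=9 (N7, w=8) cum 124  ← median
  y=19 (N6, w=50) cum 174
  y=20 (N3, w=12) cum 186
  y=21 (N1, w=55) cum 241
⇒ y* = 9

(18, 9)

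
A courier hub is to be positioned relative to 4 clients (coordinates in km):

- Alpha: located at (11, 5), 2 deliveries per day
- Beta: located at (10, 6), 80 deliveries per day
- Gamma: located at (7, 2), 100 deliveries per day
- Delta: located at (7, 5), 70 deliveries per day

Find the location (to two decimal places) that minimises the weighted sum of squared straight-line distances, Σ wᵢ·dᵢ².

The minimiser of Σwᵢ‖p−pᵢ‖² is the weighted centroid p* = (Σwᵢpᵢ)/(Σwᵢ).
Σwᵢ = 252.
Σwᵢxᵢ = 2·11 + 80·10 + 100·7 + 70·7 = 2012.
Σwᵢyᵢ = 2·5 + 80·6 + 100·2 + 70·5 = 1040.
x* = 2012/252 = 7.98, y* = 1040/252 = 4.13.

(7.98, 4.13)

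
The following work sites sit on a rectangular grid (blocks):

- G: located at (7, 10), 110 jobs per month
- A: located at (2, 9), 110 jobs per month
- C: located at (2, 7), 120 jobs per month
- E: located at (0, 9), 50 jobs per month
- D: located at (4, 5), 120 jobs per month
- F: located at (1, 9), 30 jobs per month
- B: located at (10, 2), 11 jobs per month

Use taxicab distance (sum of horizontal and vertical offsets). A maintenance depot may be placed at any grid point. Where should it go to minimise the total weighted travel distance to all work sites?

Manhattan distance separates: Σwᵢ(|x−xᵢ|+|y−yᵢ|) = Σwᵢ|x−xᵢ| + Σwᵢ|y−yᵢ|, so x and y are optimised independently as 1-D weighted medians.
Total weight W = 551; half = 275.5.
x-coordinate, sorted with cumulative weight:
  x=0 (E, w=50) cum 50
  x=1 (F, w=30) cum 80
  x=2 (A, w=110) cum 190
  x=2 (C, w=120) cum 310  ← median
  x=4 (D, w=120) cum 430
  x=7 (G, w=110) cum 540
  x=10 (B, w=11) cum 551
⇒ x* = 2
y-coordinate, sorted with cumulative weight:
  y=2 (B, w=11) cum 11
  y=5 (D, w=120) cum 131
  y=7 (C, w=120) cum 251
  y=9 (A, w=110) cum 361  ← median
  y=9 (E, w=50) cum 411
  y=9 (F, w=30) cum 441
  y=10 (G, w=110) cum 551
⇒ y* = 9

(2, 9)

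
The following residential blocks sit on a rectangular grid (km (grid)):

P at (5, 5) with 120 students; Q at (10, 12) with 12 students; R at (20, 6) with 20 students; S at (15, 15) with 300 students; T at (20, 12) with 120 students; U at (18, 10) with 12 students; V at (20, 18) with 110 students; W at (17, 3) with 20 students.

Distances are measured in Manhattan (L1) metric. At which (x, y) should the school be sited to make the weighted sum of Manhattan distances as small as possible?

Manhattan distance separates: Σwᵢ(|x−xᵢ|+|y−yᵢ|) = Σwᵢ|x−xᵢ| + Σwᵢ|y−yᵢ|, so x and y are optimised independently as 1-D weighted medians.
Total weight W = 714; half = 357.
x-coordinate, sorted with cumulative weight:
  x=5 (P, w=120) cum 120
  x=10 (Q, w=12) cum 132
  x=15 (S, w=300) cum 432  ← median
  x=17 (W, w=20) cum 452
  x=18 (U, w=12) cum 464
  x=20 (R, w=20) cum 484
  x=20 (T, w=120) cum 604
  x=20 (V, w=110) cum 714
⇒ x* = 15
y-coordinate, sorted with cumulative weight:
  y=3 (W, w=20) cum 20
  y=5 (P, w=120) cum 140
  y=6 (R, w=20) cum 160
  y=10 (U, w=12) cum 172
  y=12 (Q, w=12) cum 184
  y=12 (T, w=120) cum 304
  y=15 (S, w=300) cum 604  ← median
  y=18 (V, w=110) cum 714
⇒ y* = 15

(15, 15)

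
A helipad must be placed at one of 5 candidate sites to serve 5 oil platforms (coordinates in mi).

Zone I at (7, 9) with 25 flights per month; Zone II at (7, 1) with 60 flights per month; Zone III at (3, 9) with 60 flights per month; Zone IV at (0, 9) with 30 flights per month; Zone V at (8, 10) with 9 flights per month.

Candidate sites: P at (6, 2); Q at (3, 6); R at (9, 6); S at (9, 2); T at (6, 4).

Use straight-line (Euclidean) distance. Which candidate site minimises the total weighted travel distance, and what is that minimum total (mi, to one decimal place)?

Q, total 874.1 mi

Total weighted distance at each candidate:
  P (6, 2): total = 1069.4
  Q (3, 6): total = 874.1
  R (9, 6): total = 1137.5
  S (9, 2): total = 1284.0
  T (6, 4): total = 958.3
Minimum is at Q with total 874.1 mi.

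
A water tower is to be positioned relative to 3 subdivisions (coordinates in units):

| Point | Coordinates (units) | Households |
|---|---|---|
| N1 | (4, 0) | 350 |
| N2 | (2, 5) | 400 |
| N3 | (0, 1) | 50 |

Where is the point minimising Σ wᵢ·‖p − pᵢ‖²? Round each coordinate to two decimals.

(2.75, 2.56)

The minimiser of Σwᵢ‖p−pᵢ‖² is the weighted centroid p* = (Σwᵢpᵢ)/(Σwᵢ).
Σwᵢ = 800.
Σwᵢxᵢ = 350·4 + 400·2 + 50·0 = 2200.
Σwᵢyᵢ = 350·0 + 400·5 + 50·1 = 2050.
x* = 2200/800 = 2.75, y* = 2050/800 = 2.56.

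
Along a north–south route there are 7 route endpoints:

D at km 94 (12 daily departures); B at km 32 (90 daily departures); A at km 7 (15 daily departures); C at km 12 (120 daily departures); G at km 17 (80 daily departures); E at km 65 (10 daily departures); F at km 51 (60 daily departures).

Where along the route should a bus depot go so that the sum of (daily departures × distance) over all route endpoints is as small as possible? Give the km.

x = 17

For a sum of weighted absolute distances on a line, the optimum is the weighted median (not the mean). Total weight W = 387; half-weight = 193.5.
Sort by position and accumulate weight:
  km 7 (A, w=15) → cum 15
  km 12 (C, w=120) → cum 135
  km 17 (G, w=80) → cum 215  ≥ 193.5 → median here
  km 32 (B, w=90) → cum 305
  km 51 (F, w=60) → cum 365
  km 65 (E, w=10) → cum 375
  km 94 (D, w=12) → cum 387
Optimal location: km 17.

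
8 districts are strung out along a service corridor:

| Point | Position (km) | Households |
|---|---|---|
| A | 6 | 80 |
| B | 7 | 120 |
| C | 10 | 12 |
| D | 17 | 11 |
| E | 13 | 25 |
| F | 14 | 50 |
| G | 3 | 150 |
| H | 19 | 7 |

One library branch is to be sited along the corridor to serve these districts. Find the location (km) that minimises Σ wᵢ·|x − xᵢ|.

For a sum of weighted absolute distances on a line, the optimum is the weighted median (not the mean). Total weight W = 455; half-weight = 227.5.
Sort by position and accumulate weight:
  km 3 (G, w=150) → cum 150
  km 6 (A, w=80) → cum 230  ≥ 227.5 → median here
  km 7 (B, w=120) → cum 350
  km 10 (C, w=12) → cum 362
  km 13 (E, w=25) → cum 387
  km 14 (F, w=50) → cum 437
  km 17 (D, w=11) → cum 448
  km 19 (H, w=7) → cum 455
Optimal location: km 6.

x = 6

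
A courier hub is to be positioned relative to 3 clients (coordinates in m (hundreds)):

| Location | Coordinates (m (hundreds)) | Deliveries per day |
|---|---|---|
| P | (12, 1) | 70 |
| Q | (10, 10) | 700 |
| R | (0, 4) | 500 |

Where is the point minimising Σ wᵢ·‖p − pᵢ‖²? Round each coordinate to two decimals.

The minimiser of Σwᵢ‖p−pᵢ‖² is the weighted centroid p* = (Σwᵢpᵢ)/(Σwᵢ).
Σwᵢ = 1270.
Σwᵢxᵢ = 70·12 + 700·10 + 500·0 = 7840.
Σwᵢyᵢ = 70·1 + 700·10 + 500·4 = 9070.
x* = 7840/1270 = 6.17, y* = 9070/1270 = 7.14.

(6.17, 7.14)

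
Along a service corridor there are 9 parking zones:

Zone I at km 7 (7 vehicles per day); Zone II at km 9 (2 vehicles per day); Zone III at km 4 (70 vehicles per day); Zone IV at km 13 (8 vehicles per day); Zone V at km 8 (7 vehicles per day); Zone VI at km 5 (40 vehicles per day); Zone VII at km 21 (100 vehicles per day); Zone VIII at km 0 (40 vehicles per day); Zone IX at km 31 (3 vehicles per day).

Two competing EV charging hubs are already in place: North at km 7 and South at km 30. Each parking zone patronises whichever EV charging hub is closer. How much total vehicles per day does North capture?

174

The indifferent point is the midpoint (7+30)/2 = 18.5; parking zones left of it (closer to North at 7) go to North, those right go to South.
  Zone VIII at 0 (w=40) → North
  Zone III at 4 (w=70) → North
  Zone VI at 5 (w=40) → North
  Zone I at 7 (w=7) → North
  Zone V at 8 (w=7) → North
  Zone II at 9 (w=2) → North
  Zone IV at 13 (w=8) → North
  Zone VII at 21 (w=100) → South
  Zone IX at 31 (w=3) → South
North captures 174; South captures 103.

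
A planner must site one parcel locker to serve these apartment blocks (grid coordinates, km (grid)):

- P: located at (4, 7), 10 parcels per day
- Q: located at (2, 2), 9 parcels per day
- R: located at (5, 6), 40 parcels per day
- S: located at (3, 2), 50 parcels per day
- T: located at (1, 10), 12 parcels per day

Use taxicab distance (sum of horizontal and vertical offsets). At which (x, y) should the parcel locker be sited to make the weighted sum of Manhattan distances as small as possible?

(3, 6)

Manhattan distance separates: Σwᵢ(|x−xᵢ|+|y−yᵢ|) = Σwᵢ|x−xᵢ| + Σwᵢ|y−yᵢ|, so x and y are optimised independently as 1-D weighted medians.
Total weight W = 121; half = 60.5.
x-coordinate, sorted with cumulative weight:
  x=1 (T, w=12) cum 12
  x=2 (Q, w=9) cum 21
  x=3 (S, w=50) cum 71  ← median
  x=4 (P, w=10) cum 81
  x=5 (R, w=40) cum 121
⇒ x* = 3
y-coordinate, sorted with cumulative weight:
  y=2 (Q, w=9) cum 9
  y=2 (S, w=50) cum 59
  y=6 (R, w=40) cum 99  ← median
  y=7 (P, w=10) cum 109
  y=10 (T, w=12) cum 121
⇒ y* = 6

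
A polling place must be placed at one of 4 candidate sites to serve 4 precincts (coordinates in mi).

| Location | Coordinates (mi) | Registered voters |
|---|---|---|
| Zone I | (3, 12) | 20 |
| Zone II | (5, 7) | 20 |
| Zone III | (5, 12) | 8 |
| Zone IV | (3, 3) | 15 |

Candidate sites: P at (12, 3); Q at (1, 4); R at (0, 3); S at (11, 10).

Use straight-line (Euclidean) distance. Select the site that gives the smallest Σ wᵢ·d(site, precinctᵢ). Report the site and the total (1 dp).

Q, total 370.0 mi

Total weighted distance at each candidate:
  P (12, 3): total = 642.0
  Q (1, 4): total = 370.0
  R (0, 3): total = 445.2
  S (11, 10): total = 509.1
Minimum is at Q with total 370.0 mi.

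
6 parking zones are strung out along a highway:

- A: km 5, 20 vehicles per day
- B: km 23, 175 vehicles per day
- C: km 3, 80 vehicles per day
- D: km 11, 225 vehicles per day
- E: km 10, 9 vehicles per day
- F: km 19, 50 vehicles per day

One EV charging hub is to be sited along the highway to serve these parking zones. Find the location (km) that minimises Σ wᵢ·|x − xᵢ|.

x = 11

For a sum of weighted absolute distances on a line, the optimum is the weighted median (not the mean). Total weight W = 559; half-weight = 279.5.
Sort by position and accumulate weight:
  km 3 (C, w=80) → cum 80
  km 5 (A, w=20) → cum 100
  km 10 (E, w=9) → cum 109
  km 11 (D, w=225) → cum 334  ≥ 279.5 → median here
  km 19 (F, w=50) → cum 384
  km 23 (B, w=175) → cum 559
Optimal location: km 11.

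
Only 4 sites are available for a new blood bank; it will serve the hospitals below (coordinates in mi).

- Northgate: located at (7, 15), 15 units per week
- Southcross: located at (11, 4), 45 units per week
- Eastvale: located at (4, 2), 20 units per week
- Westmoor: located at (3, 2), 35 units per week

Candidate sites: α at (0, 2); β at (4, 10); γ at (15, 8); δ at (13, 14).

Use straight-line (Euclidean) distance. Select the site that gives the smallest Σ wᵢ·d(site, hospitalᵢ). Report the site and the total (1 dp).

Total weighted distance at each candidate:
  α (0, 2): total = 909.6
  β (4, 10): total = 944.5
  γ (15, 8): total = 1134.2
  δ (13, 14): total = 1396.9
Minimum is at α with total 909.6 mi.

α, total 909.6 mi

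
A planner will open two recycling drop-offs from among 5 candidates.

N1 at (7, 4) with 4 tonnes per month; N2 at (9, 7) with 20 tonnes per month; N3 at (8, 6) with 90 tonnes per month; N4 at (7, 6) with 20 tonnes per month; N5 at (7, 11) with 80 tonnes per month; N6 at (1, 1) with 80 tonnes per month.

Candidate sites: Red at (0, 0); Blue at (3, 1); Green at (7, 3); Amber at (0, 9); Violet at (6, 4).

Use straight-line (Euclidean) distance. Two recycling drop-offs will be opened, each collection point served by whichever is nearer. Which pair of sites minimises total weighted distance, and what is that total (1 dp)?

Evaluate every pair (each demand assigned to the nearer of the two):
  {Red, Violet}: total = 1067.0
  {Blue, Violet}: total = 1113.8
  {Red, Green}: total = 1191.2
  {Blue, Green}: total = 1238.0
  {Green, Violet}: total = 1420.3
  {Amber, Violet}: total = 1420.3
  {Green, Amber}: total = 1526.4
  {Blue, Amber}: total = 1696.6
  {Red, Amber}: total = 1833.5
  {Red, Blue}: total = 1928.9
Best pair: {Red, Violet} with total 1067.0.

{Red, Violet}, total 1067.0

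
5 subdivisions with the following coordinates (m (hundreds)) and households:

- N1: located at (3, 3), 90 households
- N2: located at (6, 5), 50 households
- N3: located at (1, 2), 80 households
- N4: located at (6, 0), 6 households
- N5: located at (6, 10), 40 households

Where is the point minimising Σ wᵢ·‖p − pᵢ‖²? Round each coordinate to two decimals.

The minimiser of Σwᵢ‖p−pᵢ‖² is the weighted centroid p* = (Σwᵢpᵢ)/(Σwᵢ).
Σwᵢ = 266.
Σwᵢxᵢ = 90·3 + 50·6 + 80·1 + 6·6 + 40·6 = 926.
Σwᵢyᵢ = 90·3 + 50·5 + 80·2 + 6·0 + 40·10 = 1080.
x* = 926/266 = 3.48, y* = 1080/266 = 4.06.

(3.48, 4.06)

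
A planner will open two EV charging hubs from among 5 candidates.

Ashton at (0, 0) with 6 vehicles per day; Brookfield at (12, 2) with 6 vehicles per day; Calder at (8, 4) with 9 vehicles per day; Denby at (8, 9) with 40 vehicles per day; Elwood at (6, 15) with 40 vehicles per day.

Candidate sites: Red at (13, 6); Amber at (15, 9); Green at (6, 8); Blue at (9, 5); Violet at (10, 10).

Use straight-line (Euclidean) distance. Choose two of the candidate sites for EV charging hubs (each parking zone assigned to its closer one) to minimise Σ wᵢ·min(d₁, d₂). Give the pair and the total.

Evaluate every pair (each demand assigned to the nearer of the two):
  {Blue, Violet}: total = 445.5
  {Green, Blue}: total = 467.6
  {Red, Green}: total = 494.4
  {Green, Violet}: total = 495.3
  {Red, Violet}: total = 503.6
  {Amber, Green}: total = 515.4
  {Amber, Violet}: total = 533.0
  {Red, Blue}: total = 681.8
  {Amber, Blue}: total = 682.5
  {Red, Amber}: total = 825.0
Best pair: {Blue, Violet} with total 445.5.

{Blue, Violet}, total 445.5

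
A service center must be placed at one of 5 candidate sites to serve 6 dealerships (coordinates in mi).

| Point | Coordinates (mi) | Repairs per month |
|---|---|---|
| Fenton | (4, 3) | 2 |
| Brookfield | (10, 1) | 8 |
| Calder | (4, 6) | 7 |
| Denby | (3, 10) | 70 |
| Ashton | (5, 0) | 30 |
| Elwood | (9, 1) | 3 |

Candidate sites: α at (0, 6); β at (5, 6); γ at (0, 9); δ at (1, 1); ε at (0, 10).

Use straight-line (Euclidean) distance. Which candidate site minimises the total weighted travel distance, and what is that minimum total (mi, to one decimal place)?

Total weighted distance at each candidate:
  α (0, 6): total = 742.6
  β (5, 6): total = 582.2
  γ (0, 9): total = 718.2
  δ (1, 1): total = 913.1
  ε (0, 10): total = 746.9
Minimum is at β with total 582.2 mi.

β, total 582.2 mi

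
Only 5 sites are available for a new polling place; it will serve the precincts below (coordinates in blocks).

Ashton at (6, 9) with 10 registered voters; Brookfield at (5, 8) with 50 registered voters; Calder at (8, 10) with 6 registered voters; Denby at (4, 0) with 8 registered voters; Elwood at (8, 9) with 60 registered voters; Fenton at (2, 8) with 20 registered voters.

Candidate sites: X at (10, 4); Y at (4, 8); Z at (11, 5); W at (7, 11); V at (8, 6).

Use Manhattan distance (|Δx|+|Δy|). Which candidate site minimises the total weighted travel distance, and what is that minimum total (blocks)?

Total weighted distance at each candidate:
  X (10, 4): total = 1328
  Y (4, 8): total = 520
  Z (11, 5): total = 1344
  W (7, 11): total = 744
  V (8, 6): total = 744
Minimum is at Y with total 520 blocks.

Y, total 520 blocks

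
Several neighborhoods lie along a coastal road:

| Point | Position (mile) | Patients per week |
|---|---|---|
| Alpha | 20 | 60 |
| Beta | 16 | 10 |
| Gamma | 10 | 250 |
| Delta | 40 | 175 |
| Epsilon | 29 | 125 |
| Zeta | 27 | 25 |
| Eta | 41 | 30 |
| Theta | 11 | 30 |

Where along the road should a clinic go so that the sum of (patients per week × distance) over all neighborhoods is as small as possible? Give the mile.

For a sum of weighted absolute distances on a line, the optimum is the weighted median (not the mean). Total weight W = 705; half-weight = 352.5.
Sort by position and accumulate weight:
  mile 10 (Gamma, w=250) → cum 250
  mile 11 (Theta, w=30) → cum 280
  mile 16 (Beta, w=10) → cum 290
  mile 20 (Alpha, w=60) → cum 350
  mile 27 (Zeta, w=25) → cum 375  ≥ 352.5 → median here
  mile 29 (Epsilon, w=125) → cum 500
  mile 40 (Delta, w=175) → cum 675
  mile 41 (Eta, w=30) → cum 705
Optimal location: mile 27.

x = 27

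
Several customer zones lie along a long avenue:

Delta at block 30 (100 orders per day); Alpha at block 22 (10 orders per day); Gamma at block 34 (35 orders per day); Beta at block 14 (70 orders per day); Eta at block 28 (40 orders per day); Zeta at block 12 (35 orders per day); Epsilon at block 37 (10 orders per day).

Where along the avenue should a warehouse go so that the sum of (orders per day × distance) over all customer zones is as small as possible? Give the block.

x = 28

For a sum of weighted absolute distances on a line, the optimum is the weighted median (not the mean). Total weight W = 300; half-weight = 150.
Sort by position and accumulate weight:
  block 12 (Zeta, w=35) → cum 35
  block 14 (Beta, w=70) → cum 105
  block 22 (Alpha, w=10) → cum 115
  block 28 (Eta, w=40) → cum 155  ≥ 150 → median here
  block 30 (Delta, w=100) → cum 255
  block 34 (Gamma, w=35) → cum 290
  block 37 (Epsilon, w=10) → cum 300
Optimal location: block 28.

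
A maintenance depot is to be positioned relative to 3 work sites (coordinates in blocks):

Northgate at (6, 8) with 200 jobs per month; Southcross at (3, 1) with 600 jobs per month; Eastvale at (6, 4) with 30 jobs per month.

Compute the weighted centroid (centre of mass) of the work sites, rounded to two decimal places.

(3.83, 2.80)

The minimiser of Σwᵢ‖p−pᵢ‖² is the weighted centroid p* = (Σwᵢpᵢ)/(Σwᵢ).
Σwᵢ = 830.
Σwᵢxᵢ = 200·6 + 600·3 + 30·6 = 3180.
Σwᵢyᵢ = 200·8 + 600·1 + 30·4 = 2320.
x* = 3180/830 = 3.83, y* = 2320/830 = 2.80.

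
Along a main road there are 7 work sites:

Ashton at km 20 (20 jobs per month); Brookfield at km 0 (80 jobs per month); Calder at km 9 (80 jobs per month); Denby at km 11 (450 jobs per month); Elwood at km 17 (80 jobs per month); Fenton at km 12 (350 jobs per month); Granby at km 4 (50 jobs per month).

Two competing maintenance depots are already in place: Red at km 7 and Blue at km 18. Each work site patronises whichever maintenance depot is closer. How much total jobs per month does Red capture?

1010

The indifferent point is the midpoint (7+18)/2 = 12.5; work sites left of it (closer to Red at 7) go to Red, those right go to Blue.
  Brookfield at 0 (w=80) → Red
  Granby at 4 (w=50) → Red
  Calder at 9 (w=80) → Red
  Denby at 11 (w=450) → Red
  Fenton at 12 (w=350) → Red
  Elwood at 17 (w=80) → Blue
  Ashton at 20 (w=20) → Blue
Red captures 1010; Blue captures 100.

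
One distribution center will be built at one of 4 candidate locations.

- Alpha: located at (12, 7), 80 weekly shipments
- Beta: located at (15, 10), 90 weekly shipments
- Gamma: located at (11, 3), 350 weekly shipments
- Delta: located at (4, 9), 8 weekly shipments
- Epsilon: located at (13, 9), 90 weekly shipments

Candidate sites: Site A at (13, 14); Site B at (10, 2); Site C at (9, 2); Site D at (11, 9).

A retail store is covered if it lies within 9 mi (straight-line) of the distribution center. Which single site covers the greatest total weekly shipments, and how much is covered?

Coverage radius r = 9 mi; a point is covered iff (Δx)²+(Δy)² ≤ 9² = 81.
  Site A (13, 14): covers {Alpha, Beta, Epsilon} → 260
  Site B (10, 2): covers {Alpha, Gamma, Epsilon} → 520
  Site C (9, 2): covers {Alpha, Gamma, Delta, Epsilon} → 528
  Site D (11, 9): covers {Alpha, Beta, Gamma, Delta, Epsilon} → 618
Maximum coverage at Site D: 618 weekly shipments.

Site D, covering 618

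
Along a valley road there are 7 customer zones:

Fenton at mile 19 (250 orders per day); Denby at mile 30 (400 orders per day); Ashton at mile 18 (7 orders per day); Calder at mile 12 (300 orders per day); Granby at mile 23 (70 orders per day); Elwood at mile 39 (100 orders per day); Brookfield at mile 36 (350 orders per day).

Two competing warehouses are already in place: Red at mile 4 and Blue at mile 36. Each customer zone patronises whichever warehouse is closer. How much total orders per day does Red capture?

557

The indifferent point is the midpoint (4+36)/2 = 20; customer zones left of it (closer to Red at 4) go to Red, those right go to Blue.
  Calder at 12 (w=300) → Red
  Ashton at 18 (w=7) → Red
  Fenton at 19 (w=250) → Red
  Granby at 23 (w=70) → Blue
  Denby at 30 (w=400) → Blue
  Brookfield at 36 (w=350) → Blue
  Elwood at 39 (w=100) → Blue
Red captures 557; Blue captures 920.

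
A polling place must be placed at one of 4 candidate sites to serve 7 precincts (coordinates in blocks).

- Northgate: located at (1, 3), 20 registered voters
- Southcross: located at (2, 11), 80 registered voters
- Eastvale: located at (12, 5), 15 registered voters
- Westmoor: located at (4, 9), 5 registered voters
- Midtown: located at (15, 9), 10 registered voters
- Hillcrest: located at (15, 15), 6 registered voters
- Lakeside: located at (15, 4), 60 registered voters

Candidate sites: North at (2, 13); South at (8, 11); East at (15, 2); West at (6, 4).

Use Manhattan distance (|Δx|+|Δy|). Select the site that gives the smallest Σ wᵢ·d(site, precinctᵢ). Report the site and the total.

West, total 1940 blocks

Total weighted distance at each candidate:
  North (2, 13): total = 2260
  South (8, 11): total = 1956
  East (15, 2): total = 2508
  West (6, 4): total = 1940
Minimum is at West with total 1940 blocks.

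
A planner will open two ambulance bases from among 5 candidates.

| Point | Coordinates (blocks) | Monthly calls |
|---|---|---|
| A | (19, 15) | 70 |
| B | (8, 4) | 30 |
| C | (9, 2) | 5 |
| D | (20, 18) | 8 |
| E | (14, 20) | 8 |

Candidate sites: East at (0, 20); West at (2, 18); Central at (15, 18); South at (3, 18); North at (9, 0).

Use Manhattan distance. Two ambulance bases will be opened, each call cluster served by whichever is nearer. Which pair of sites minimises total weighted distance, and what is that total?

{Central, North}, total 714

Evaluate every pair (each demand assigned to the nearer of the two):
  {Central, North}: total = 714
  {Central, South}: total = 1234
  {West, Central}: total = 1264
  {East, Central}: total = 1294
  {South, North}: total = 1730
  {West, North}: total = 1816
  {East, North}: total = 2128
  {East, South}: total = 2250
  {West, South}: total = 2250
  {East, West}: total = 2371
Best pair: {Central, North} with total 714.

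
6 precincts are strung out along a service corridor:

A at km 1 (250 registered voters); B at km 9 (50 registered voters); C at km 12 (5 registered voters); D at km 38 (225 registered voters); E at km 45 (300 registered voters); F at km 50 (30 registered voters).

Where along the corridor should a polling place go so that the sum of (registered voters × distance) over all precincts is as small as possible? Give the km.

For a sum of weighted absolute distances on a line, the optimum is the weighted median (not the mean). Total weight W = 860; half-weight = 430.
Sort by position and accumulate weight:
  km 1 (A, w=250) → cum 250
  km 9 (B, w=50) → cum 300
  km 12 (C, w=5) → cum 305
  km 38 (D, w=225) → cum 530  ≥ 430 → median here
  km 45 (E, w=300) → cum 830
  km 50 (F, w=30) → cum 860
Optimal location: km 38.

x = 38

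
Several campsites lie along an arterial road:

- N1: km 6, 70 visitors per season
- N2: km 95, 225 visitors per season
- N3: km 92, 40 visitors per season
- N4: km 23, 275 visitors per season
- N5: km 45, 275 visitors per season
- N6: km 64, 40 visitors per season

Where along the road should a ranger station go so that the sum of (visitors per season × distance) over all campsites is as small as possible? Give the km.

x = 45

For a sum of weighted absolute distances on a line, the optimum is the weighted median (not the mean). Total weight W = 925; half-weight = 462.5.
Sort by position and accumulate weight:
  km 6 (N1, w=70) → cum 70
  km 23 (N4, w=275) → cum 345
  km 45 (N5, w=275) → cum 620  ≥ 462.5 → median here
  km 64 (N6, w=40) → cum 660
  km 92 (N3, w=40) → cum 700
  km 95 (N2, w=225) → cum 925
Optimal location: km 45.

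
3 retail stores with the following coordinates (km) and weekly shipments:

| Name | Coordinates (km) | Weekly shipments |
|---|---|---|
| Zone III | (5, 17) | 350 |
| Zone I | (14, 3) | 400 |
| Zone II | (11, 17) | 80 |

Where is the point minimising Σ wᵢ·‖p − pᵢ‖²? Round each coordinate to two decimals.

(9.92, 10.25)

The minimiser of Σwᵢ‖p−pᵢ‖² is the weighted centroid p* = (Σwᵢpᵢ)/(Σwᵢ).
Σwᵢ = 830.
Σwᵢxᵢ = 350·5 + 400·14 + 80·11 = 8230.
Σwᵢyᵢ = 350·17 + 400·3 + 80·17 = 8510.
x* = 8230/830 = 9.92, y* = 8510/830 = 10.25.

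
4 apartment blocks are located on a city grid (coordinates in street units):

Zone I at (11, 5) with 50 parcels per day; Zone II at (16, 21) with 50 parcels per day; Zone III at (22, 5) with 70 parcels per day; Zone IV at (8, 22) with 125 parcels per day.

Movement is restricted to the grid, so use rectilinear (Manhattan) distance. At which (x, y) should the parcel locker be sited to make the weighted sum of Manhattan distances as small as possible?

(11, 21)

Manhattan distance separates: Σwᵢ(|x−xᵢ|+|y−yᵢ|) = Σwᵢ|x−xᵢ| + Σwᵢ|y−yᵢ|, so x and y are optimised independently as 1-D weighted medians.
Total weight W = 295; half = 147.5.
x-coordinate, sorted with cumulative weight:
  x=8 (Zone IV, w=125) cum 125
  x=11 (Zone I, w=50) cum 175  ← median
  x=16 (Zone II, w=50) cum 225
  x=22 (Zone III, w=70) cum 295
⇒ x* = 11
y-coordinate, sorted with cumulative weight:
  y=5 (Zone I, w=50) cum 50
  y=5 (Zone III, w=70) cum 120
  y=21 (Zone II, w=50) cum 170  ← median
  y=22 (Zone IV, w=125) cum 295
⇒ y* = 21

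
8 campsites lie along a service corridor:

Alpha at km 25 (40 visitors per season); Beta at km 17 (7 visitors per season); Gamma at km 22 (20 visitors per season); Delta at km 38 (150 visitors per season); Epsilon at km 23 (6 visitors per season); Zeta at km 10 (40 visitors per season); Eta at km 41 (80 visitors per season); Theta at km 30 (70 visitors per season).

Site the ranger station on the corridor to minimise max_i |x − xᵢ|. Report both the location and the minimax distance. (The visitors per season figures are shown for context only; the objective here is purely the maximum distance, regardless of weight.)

The 1-center on a line is the midpoint of the two extreme points: leftmost at 10, rightmost at 41.
Optimal location = (10 + 41)/2 = 25.5; maximum distance = (41 − 10)/2 = 15.5.

location 25.5, max distance 15.5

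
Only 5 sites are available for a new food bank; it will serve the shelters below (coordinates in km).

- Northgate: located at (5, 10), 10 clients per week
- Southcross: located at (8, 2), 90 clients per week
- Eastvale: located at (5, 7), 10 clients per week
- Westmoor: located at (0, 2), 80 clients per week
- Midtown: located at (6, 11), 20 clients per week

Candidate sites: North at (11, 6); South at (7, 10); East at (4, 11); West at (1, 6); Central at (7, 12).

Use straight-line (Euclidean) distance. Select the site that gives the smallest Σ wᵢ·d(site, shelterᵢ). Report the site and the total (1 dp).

Total weighted distance at each candidate:
  North (11, 6): total = 1660.7
  South (7, 10): total = 1660.4
  East (4, 11): total = 1769.7
  West (1, 6): total = 1294.7
  Central (7, 12): total = 1991.4
Minimum is at West with total 1294.7 km.

West, total 1294.7 km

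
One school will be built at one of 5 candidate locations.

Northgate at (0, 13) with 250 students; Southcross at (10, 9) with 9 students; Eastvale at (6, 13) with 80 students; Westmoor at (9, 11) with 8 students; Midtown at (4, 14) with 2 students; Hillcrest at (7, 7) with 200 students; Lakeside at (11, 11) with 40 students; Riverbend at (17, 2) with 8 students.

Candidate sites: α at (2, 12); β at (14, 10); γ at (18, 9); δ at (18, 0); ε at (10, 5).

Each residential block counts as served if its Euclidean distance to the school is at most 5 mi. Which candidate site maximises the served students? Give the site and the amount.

Coverage radius r = 5 mi; a point is covered iff (Δx)²+(Δy)² ≤ 5² = 25.
  α (2, 12): covers {Northgate, Eastvale, Midtown} → 332
  β (14, 10): covers {Southcross, Lakeside} → 49
  γ (18, 9): covers {none} → 0
  δ (18, 0): covers {Riverbend} → 8
  ε (10, 5): covers {Southcross, Hillcrest} → 209
Maximum coverage at α: 332 students.

α, covering 332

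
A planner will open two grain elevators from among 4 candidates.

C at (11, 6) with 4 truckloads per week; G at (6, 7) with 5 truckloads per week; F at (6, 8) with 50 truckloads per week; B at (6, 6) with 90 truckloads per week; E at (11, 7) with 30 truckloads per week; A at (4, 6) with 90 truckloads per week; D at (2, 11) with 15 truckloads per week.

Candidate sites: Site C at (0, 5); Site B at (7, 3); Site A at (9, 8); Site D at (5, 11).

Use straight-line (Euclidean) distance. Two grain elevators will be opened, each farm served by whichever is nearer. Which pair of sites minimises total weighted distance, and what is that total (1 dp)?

{Site B, Site A}, total 1024.9

Evaluate every pair (each demand assigned to the nearer of the two):
  {Site B, Site A}: total = 1024.9
  {Site C, Site A}: total = 1034.7
  {Site A, Site D}: total = 1072.6
  {Site B, Site D}: total = 1079.9
  {Site C, Site B}: total = 1215.8
  {Site C, Site D}: total = 1301.3
Best pair: {Site B, Site A} with total 1024.9.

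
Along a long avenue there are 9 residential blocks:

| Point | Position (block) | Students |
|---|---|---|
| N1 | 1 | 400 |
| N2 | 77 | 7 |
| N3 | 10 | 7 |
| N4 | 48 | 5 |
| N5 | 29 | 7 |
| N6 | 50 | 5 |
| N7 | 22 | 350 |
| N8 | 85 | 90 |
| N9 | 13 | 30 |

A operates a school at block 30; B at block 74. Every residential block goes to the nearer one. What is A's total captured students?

804

The indifferent point is the midpoint (30+74)/2 = 52; residential blocks left of it (closer to A at 30) go to A, those right go to B.
  N1 at 1 (w=400) → A
  N3 at 10 (w=7) → A
  N9 at 13 (w=30) → A
  N7 at 22 (w=350) → A
  N5 at 29 (w=7) → A
  N4 at 48 (w=5) → A
  N6 at 50 (w=5) → A
  N2 at 77 (w=7) → B
  N8 at 85 (w=90) → B
A captures 804; B captures 97.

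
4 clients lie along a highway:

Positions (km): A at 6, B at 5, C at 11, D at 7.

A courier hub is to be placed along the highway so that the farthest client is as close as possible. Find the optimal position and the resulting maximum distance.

The 1-center on a line is the midpoint of the two extreme points: leftmost at 5, rightmost at 11.
Optimal location = (5 + 11)/2 = 8; maximum distance = (11 − 5)/2 = 3.

location 8, max distance 3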